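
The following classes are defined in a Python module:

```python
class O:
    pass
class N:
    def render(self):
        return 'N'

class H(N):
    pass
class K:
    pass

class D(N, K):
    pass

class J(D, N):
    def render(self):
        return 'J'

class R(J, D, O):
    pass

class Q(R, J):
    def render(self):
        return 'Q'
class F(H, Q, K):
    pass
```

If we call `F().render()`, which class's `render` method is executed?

L[F] = F + merge(L[H], L[Q], L[K], [H Q K])
  take H:  [H N object] + [Q R J D N K O object] + [K object] + [H Q K]
  take Q:  [N object] + [Q R J D N K O object] + [K object] + [Q K]
  take R:  [N object] + [R J D N K O object] + [K object] + [K]
  take J:  [N object] + [J D N K O object] + [K object] + [K]
  take D:  [N object] + [D N K O object] + [K object] + [K]
  take N:  [N object] + [N K O object] + [K object] + [K]
  take K:  [object] + [K O object] + [K object] + [K]
  take O:  [object] + [O object] + [object]
  take object:  [object] + [object] + [object]
MRO: F H Q R J D N K O object
render is defined in: J, N, Q. First along the MRO is Q.

Q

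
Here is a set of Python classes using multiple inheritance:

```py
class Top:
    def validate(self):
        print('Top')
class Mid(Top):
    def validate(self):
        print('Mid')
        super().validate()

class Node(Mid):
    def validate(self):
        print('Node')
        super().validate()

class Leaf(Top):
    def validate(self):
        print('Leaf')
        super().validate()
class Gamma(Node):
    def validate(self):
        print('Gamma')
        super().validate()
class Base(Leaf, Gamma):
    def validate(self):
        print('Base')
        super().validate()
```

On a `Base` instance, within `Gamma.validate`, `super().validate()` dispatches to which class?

Node

L[Base] = Base + merge(L[Leaf], L[Gamma], [Leaf Gamma])
  take Leaf:  [Leaf Top object] + [Gamma Node Mid Top object] + [Leaf Gamma]
  take Gamma:  [Top object] + [Gamma Node Mid Top object] + [Gamma]
  take Node:  [Top object] + [Node Mid Top object]
  take Mid:  [Top object] + [Mid Top object]
  take Top:  [Top object] + [Top object]
  take object:  [object] + [object]
MRO: Base Leaf Gamma Node Mid Top object
super() in Gamma.validate on a Base instance goes to the class after Gamma in Base's MRO: Node.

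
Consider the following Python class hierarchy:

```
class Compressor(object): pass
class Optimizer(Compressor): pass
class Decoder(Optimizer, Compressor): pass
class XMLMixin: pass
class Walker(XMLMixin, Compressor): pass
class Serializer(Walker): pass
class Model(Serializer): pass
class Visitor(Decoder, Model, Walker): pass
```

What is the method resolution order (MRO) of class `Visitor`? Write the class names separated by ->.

L[Visitor] = Visitor + merge(L[Decoder], L[Model], L[Walker], [Decoder Model Walker])
  take Decoder:  [Decoder Optimizer Compressor object] + [Model Serializer Walker XMLMixin Compressor object] + [Walker XMLMixin Compressor object] + [Decoder Model Walker]
  take Optimizer:  [Optimizer Compressor object] + [Model Serializer Walker XMLMixin Compressor object] + [Walker XMLMixin Compressor object] + [Model Walker]
  take Model:  [Compressor object] + [Model Serializer Walker XMLMixin Compressor object] + [Walker XMLMixin Compressor object] + [Model Walker]
  take Serializer:  [Compressor object] + [Serializer Walker XMLMixin Compressor object] + [Walker XMLMixin Compressor object] + [Walker]
  take Walker:  [Compressor object] + [Walker XMLMixin Compressor object] + [Walker XMLMixin Compressor object] + [Walker]
  take XMLMixin:  [Compressor object] + [XMLMixin Compressor object] + [XMLMixin Compressor object]
  take Compressor:  [Compressor object] + [Compressor object] + [Compressor object]
  take object:  [object] + [object] + [object]

Visitor -> Decoder -> Optimizer -> Model -> Serializer -> Walker -> XMLMixin -> Compressor -> object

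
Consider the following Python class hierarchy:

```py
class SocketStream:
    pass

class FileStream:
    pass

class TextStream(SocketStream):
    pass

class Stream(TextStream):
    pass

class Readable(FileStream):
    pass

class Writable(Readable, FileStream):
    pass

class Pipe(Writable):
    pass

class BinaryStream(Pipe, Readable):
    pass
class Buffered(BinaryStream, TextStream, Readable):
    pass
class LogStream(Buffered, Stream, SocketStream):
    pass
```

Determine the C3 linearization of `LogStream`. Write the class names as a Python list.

L[LogStream] = LogStream + merge(L[Buffered], L[Stream], L[SocketStream], [Buffered Stream SocketStream])
  take Buffered:  [Buffered BinaryStream Pipe Writable TextStream Readable FileStream SocketStream object] + [Stream TextStream SocketStream object] + [SocketStream object] + [Buffered Stream SocketStream]
  take BinaryStream:  [BinaryStream Pipe Writable TextStream Readable FileStream SocketStream object] + [Stream TextStream SocketStream object] + [SocketStream object] + [Stream SocketStream]
  take Pipe:  [Pipe Writable TextStream Readable FileStream SocketStream object] + [Stream TextStream SocketStream object] + [SocketStream object] + [Stream SocketStream]
  take Writable:  [Writable TextStream Readable FileStream SocketStream object] + [Stream TextStream SocketStream object] + [SocketStream object] + [Stream SocketStream]
  take Stream:  [TextStream Readable FileStream SocketStream object] + [Stream TextStream SocketStream object] + [SocketStream object] + [Stream SocketStream]
  take TextStream:  [TextStream Readable FileStream SocketStream object] + [TextStream SocketStream object] + [SocketStream object] + [SocketStream]
  take Readable:  [Readable FileStream SocketStream object] + [SocketStream object] + [SocketStream object] + [SocketStream]
  take FileStream:  [FileStream SocketStream object] + [SocketStream object] + [SocketStream object] + [SocketStream]
  take SocketStream:  [SocketStream object] + [SocketStream object] + [SocketStream object] + [SocketStream]
  take object:  [object] + [object] + [object]

[LogStream, Buffered, BinaryStream, Pipe, Writable, Stream, TextStream, Readable, FileStream, SocketStream, object]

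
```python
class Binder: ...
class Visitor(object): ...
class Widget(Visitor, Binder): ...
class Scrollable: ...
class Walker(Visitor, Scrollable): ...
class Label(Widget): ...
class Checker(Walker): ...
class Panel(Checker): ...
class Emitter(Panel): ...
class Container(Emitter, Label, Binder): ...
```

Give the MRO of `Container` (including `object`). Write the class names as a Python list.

[Container, Emitter, Panel, Checker, Walker, Label, Widget, Visitor, Scrollable, Binder, object]

L[Container] = Container + merge(L[Emitter], L[Label], L[Binder], [Emitter Label Binder])
  take Emitter:  [Emitter Panel Checker Walker Visitor Scrollable object] + [Label Widget Visitor Binder object] + [Binder object] + [Emitter Label Binder]
  take Panel:  [Panel Checker Walker Visitor Scrollable object] + [Label Widget Visitor Binder object] + [Binder object] + [Label Binder]
  take Checker:  [Checker Walker Visitor Scrollable object] + [Label Widget Visitor Binder object] + [Binder object] + [Label Binder]
  take Walker:  [Walker Visitor Scrollable object] + [Label Widget Visitor Binder object] + [Binder object] + [Label Binder]
  take Label:  [Visitor Scrollable object] + [Label Widget Visitor Binder object] + [Binder object] + [Label Binder]
  take Widget:  [Visitor Scrollable object] + [Widget Visitor Binder object] + [Binder object] + [Binder]
  take Visitor:  [Visitor Scrollable object] + [Visitor Binder object] + [Binder object] + [Binder]
  take Scrollable:  [Scrollable object] + [Binder object] + [Binder object] + [Binder]
  take Binder:  [object] + [Binder object] + [Binder object] + [Binder]
  take object:  [object] + [object] + [object]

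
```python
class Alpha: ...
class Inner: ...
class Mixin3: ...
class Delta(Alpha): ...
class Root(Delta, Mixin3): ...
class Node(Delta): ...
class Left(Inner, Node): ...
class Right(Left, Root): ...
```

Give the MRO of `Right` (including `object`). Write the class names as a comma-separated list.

Right, Left, Inner, Node, Root, Delta, Alpha, Mixin3, object

L[Right] = Right + merge(L[Left], L[Root], [Left Root])
  take Left:  [Left Inner Node Delta Alpha object] + [Root Delta Alpha Mixin3 object] + [Left Root]
  take Inner:  [Inner Node Delta Alpha object] + [Root Delta Alpha Mixin3 object] + [Root]
  take Node:  [Node Delta Alpha object] + [Root Delta Alpha Mixin3 object] + [Root]
  take Root:  [Delta Alpha object] + [Root Delta Alpha Mixin3 object] + [Root]
  take Delta:  [Delta Alpha object] + [Delta Alpha Mixin3 object]
  take Alpha:  [Alpha object] + [Alpha Mixin3 object]
  take Mixin3:  [object] + [Mixin3 object]
  take object:  [object] + [object]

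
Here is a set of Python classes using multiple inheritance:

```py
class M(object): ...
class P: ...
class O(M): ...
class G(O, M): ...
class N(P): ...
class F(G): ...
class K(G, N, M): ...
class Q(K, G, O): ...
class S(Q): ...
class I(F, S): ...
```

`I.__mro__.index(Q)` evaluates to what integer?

L[I] = I + merge(L[F], L[S], [F S])
  take F:  [F G O M object] + [S Q K G O N M P object] + [F S]
  take S:  [G O M object] + [S Q K G O N M P object] + [S]
  take Q:  [G O M object] + [Q K G O N M P object]
  take K:  [G O M object] + [K G O N M P object]
  take G:  [G O M object] + [G O N M P object]
  take O:  [O M object] + [O N M P object]
  take N:  [M object] + [N M P object]
  take M:  [M object] + [M P object]
  take P:  [object] + [P object]
  take object:  [object] + [object]
MRO: I F S Q K G O N M P object
Q sits at index 3.

3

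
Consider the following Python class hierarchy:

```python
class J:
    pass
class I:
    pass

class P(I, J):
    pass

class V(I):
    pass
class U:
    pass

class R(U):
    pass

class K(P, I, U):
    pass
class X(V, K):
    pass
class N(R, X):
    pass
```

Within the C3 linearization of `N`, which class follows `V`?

L[N] = N + merge(L[R], L[X], [R X])
  take R:  [R U object] + [X V K P I J U object] + [R X]
  take X:  [U object] + [X V K P I J U object] + [X]
  take V:  [U object] + [V K P I J U object]
  take K:  [U object] + [K P I J U object]
  take P:  [U object] + [P I J U object]
  take I:  [U object] + [I J U object]
  take J:  [U object] + [J U object]
  take U:  [U object] + [U object]
  take object:  [object] + [object]
MRO: N R X V K P I J U object
V is at position 3; next is K.

K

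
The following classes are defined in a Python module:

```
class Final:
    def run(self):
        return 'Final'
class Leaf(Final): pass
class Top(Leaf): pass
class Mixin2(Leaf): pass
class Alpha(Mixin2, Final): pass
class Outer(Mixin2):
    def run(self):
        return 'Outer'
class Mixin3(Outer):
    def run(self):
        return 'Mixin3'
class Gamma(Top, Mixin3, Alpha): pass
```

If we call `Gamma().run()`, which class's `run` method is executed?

L[Gamma] = Gamma + merge(L[Top], L[Mixin3], L[Alpha], [Top Mixin3 Alpha])
  take Top:  [Top Leaf Final object] + [Mixin3 Outer Mixin2 Leaf Final object] + [Alpha Mixin2 Leaf Final object] + [Top Mixin3 Alpha]
  take Mixin3:  [Leaf Final object] + [Mixin3 Outer Mixin2 Leaf Final object] + [Alpha Mixin2 Leaf Final object] + [Mixin3 Alpha]
  take Outer:  [Leaf Final object] + [Outer Mixin2 Leaf Final object] + [Alpha Mixin2 Leaf Final object] + [Alpha]
  take Alpha:  [Leaf Final object] + [Mixin2 Leaf Final object] + [Alpha Mixin2 Leaf Final object] + [Alpha]
  take Mixin2:  [Leaf Final object] + [Mixin2 Leaf Final object] + [Mixin2 Leaf Final object]
  take Leaf:  [Leaf Final object] + [Leaf Final object] + [Leaf Final object]
  take Final:  [Final object] + [Final object] + [Final object]
  take object:  [object] + [object] + [object]
MRO: Gamma Top Mixin3 Outer Alpha Mixin2 Leaf Final object
run is defined in: Final, Mixin3, Outer. First along the MRO is Mixin3.

Mixin3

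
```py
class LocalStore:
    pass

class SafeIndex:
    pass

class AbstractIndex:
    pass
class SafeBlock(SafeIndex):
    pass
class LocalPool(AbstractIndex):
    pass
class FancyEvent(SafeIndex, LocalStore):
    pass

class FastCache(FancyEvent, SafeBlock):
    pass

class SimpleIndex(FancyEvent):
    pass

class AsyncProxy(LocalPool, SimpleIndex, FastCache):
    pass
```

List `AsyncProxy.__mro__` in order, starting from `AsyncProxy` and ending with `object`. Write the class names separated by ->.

L[AsyncProxy] = AsyncProxy + merge(L[LocalPool], L[SimpleIndex], L[FastCache], [LocalPool SimpleIndex FastCache])
  take LocalPool:  [LocalPool AbstractIndex object] + [SimpleIndex FancyEvent SafeIndex LocalStore object] + [FastCache FancyEvent SafeBlock SafeIndex LocalStore object] + [LocalPool SimpleIndex FastCache]
  take AbstractIndex:  [AbstractIndex object] + [SimpleIndex FancyEvent SafeIndex LocalStore object] + [FastCache FancyEvent SafeBlock SafeIndex LocalStore object] + [SimpleIndex FastCache]
  take SimpleIndex:  [object] + [SimpleIndex FancyEvent SafeIndex LocalStore object] + [FastCache FancyEvent SafeBlock SafeIndex LocalStore object] + [SimpleIndex FastCache]
  take FastCache:  [object] + [FancyEvent SafeIndex LocalStore object] + [FastCache FancyEvent SafeBlock SafeIndex LocalStore object] + [FastCache]
  take FancyEvent:  [object] + [FancyEvent SafeIndex LocalStore object] + [FancyEvent SafeBlock SafeIndex LocalStore object]
  take SafeBlock:  [object] + [SafeIndex LocalStore object] + [SafeBlock SafeIndex LocalStore object]
  take SafeIndex:  [object] + [SafeIndex LocalStore object] + [SafeIndex LocalStore object]
  take LocalStore:  [object] + [LocalStore object] + [LocalStore object]
  take object:  [object] + [object] + [object]

AsyncProxy -> LocalPool -> AbstractIndex -> SimpleIndex -> FastCache -> FancyEvent -> SafeBlock -> SafeIndex -> LocalStore -> object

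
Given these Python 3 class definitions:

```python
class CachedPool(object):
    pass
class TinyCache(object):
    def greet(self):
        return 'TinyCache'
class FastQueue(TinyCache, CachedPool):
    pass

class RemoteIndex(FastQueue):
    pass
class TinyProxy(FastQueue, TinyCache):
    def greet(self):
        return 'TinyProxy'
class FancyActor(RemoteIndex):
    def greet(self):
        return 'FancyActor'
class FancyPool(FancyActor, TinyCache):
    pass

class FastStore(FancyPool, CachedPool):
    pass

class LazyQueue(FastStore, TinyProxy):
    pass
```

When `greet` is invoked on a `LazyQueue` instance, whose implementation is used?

L[LazyQueue] = LazyQueue + merge(L[FastStore], L[TinyProxy], [FastStore TinyProxy])
  take FastStore:  [FastStore FancyPool FancyActor RemoteIndex FastQueue TinyCache CachedPool object] + [TinyProxy FastQueue TinyCache CachedPool object] + [FastStore TinyProxy]
  take FancyPool:  [FancyPool FancyActor RemoteIndex FastQueue TinyCache CachedPool object] + [TinyProxy FastQueue TinyCache CachedPool object] + [TinyProxy]
  take FancyActor:  [FancyActor RemoteIndex FastQueue TinyCache CachedPool object] + [TinyProxy FastQueue TinyCache CachedPool object] + [TinyProxy]
  take RemoteIndex:  [RemoteIndex FastQueue TinyCache CachedPool object] + [TinyProxy FastQueue TinyCache CachedPool object] + [TinyProxy]
  take TinyProxy:  [FastQueue TinyCache CachedPool object] + [TinyProxy FastQueue TinyCache CachedPool object] + [TinyProxy]
  take FastQueue:  [FastQueue TinyCache CachedPool object] + [FastQueue TinyCache CachedPool object]
  take TinyCache:  [TinyCache CachedPool object] + [TinyCache CachedPool object]
  take CachedPool:  [CachedPool object] + [CachedPool object]
  take object:  [object] + [object]
MRO: LazyQueue FastStore FancyPool FancyActor RemoteIndex TinyProxy FastQueue TinyCache CachedPool object
greet is defined in: FancyActor, TinyCache, TinyProxy. First along the MRO is FancyActor.

FancyActor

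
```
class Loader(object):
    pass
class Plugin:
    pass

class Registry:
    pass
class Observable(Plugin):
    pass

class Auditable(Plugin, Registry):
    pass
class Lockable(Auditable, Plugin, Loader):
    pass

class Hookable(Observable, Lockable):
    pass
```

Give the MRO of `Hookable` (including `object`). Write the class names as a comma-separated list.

L[Hookable] = Hookable + merge(L[Observable], L[Lockable], [Observable Lockable])
  take Observable:  [Observable Plugin object] + [Lockable Auditable Plugin Registry Loader object] + [Observable Lockable]
  take Lockable:  [Plugin object] + [Lockable Auditable Plugin Registry Loader object] + [Lockable]
  take Auditable:  [Plugin object] + [Auditable Plugin Registry Loader object]
  take Plugin:  [Plugin object] + [Plugin Registry Loader object]
  take Registry:  [object] + [Registry Loader object]
  take Loader:  [object] + [Loader object]
  take object:  [object] + [object]

Hookable, Observable, Lockable, Auditable, Plugin, Registry, Loader, object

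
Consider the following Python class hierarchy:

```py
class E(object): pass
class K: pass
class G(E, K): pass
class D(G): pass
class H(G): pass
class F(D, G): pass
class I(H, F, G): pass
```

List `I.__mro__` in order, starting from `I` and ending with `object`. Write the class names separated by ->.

I -> H -> F -> D -> G -> E -> K -> object

L[I] = I + merge(L[H], L[F], L[G], [H F G])
  take H:  [H G E K object] + [F D G E K object] + [G E K object] + [H F G]
  take F:  [G E K object] + [F D G E K object] + [G E K object] + [F G]
  take D:  [G E K object] + [D G E K object] + [G E K object] + [G]
  take G:  [G E K object] + [G E K object] + [G E K object] + [G]
  take E:  [E K object] + [E K object] + [E K object]
  take K:  [K object] + [K object] + [K object]
  take object:  [object] + [object] + [object]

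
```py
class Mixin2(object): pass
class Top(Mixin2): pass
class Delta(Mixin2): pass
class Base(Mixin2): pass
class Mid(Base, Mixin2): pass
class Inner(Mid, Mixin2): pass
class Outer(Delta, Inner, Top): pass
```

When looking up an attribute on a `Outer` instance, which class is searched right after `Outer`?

Delta

L[Outer] = Outer + merge(L[Delta], L[Inner], L[Top], [Delta Inner Top])
  take Delta:  [Delta Mixin2 object] + [Inner Mid Base Mixin2 object] + [Top Mixin2 object] + [Delta Inner Top]
  take Inner:  [Mixin2 object] + [Inner Mid Base Mixin2 object] + [Top Mixin2 object] + [Inner Top]
  take Mid:  [Mixin2 object] + [Mid Base Mixin2 object] + [Top Mixin2 object] + [Top]
  take Base:  [Mixin2 object] + [Base Mixin2 object] + [Top Mixin2 object] + [Top]
  take Top:  [Mixin2 object] + [Mixin2 object] + [Top Mixin2 object] + [Top]
  take Mixin2:  [Mixin2 object] + [Mixin2 object] + [Mixin2 object]
  take object:  [object] + [object] + [object]
MRO: Outer Delta Inner Mid Base Top Mixin2 object
Outer is at position 0; next is Delta.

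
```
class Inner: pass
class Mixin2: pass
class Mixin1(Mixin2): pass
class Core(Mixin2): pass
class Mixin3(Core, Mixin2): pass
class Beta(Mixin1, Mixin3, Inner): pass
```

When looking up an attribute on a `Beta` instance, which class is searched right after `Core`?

L[Beta] = Beta + merge(L[Mixin1], L[Mixin3], L[Inner], [Mixin1 Mixin3 Inner])
  take Mixin1:  [Mixin1 Mixin2 object] + [Mixin3 Core Mixin2 object] + [Inner object] + [Mixin1 Mixin3 Inner]
  take Mixin3:  [Mixin2 object] + [Mixin3 Core Mixin2 object] + [Inner object] + [Mixin3 Inner]
  take Core:  [Mixin2 object] + [Core Mixin2 object] + [Inner object] + [Inner]
  take Mixin2:  [Mixin2 object] + [Mixin2 object] + [Inner object] + [Inner]
  take Inner:  [object] + [object] + [Inner object] + [Inner]
  take object:  [object] + [object] + [object]
MRO: Beta Mixin1 Mixin3 Core Mixin2 Inner object
Core is at position 3; next is Mixin2.

Mixin2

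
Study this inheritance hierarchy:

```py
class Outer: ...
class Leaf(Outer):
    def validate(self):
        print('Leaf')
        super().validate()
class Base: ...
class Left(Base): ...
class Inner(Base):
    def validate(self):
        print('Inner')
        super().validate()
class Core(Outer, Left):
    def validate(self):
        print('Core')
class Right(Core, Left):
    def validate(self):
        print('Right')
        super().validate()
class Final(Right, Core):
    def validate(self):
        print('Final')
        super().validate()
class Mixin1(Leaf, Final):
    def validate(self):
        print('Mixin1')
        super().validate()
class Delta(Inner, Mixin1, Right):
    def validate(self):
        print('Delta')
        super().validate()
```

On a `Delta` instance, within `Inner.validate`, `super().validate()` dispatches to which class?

L[Delta] = Delta + merge(L[Inner], L[Mixin1], L[Right], [Inner Mixin1 Right])
  take Inner:  [Inner Base object] + [Mixin1 Leaf Final Right Core Outer Left Base object] + [Right Core Outer Left Base object] + [Inner Mixin1 Right]
  take Mixin1:  [Base object] + [Mixin1 Leaf Final Right Core Outer Left Base object] + [Right Core Outer Left Base object] + [Mixin1 Right]
  take Leaf:  [Base object] + [Leaf Final Right Core Outer Left Base object] + [Right Core Outer Left Base object] + [Right]
  take Final:  [Base object] + [Final Right Core Outer Left Base object] + [Right Core Outer Left Base object] + [Right]
  take Right:  [Base object] + [Right Core Outer Left Base object] + [Right Core Outer Left Base object] + [Right]
  take Core:  [Base object] + [Core Outer Left Base object] + [Core Outer Left Base object]
  take Outer:  [Base object] + [Outer Left Base object] + [Outer Left Base object]
  take Left:  [Base object] + [Left Base object] + [Left Base object]
  take Base:  [Base object] + [Base object] + [Base object]
  take object:  [object] + [object] + [object]
MRO: Delta Inner Mixin1 Leaf Final Right Core Outer Left Base object
super() in Inner.validate on a Delta instance goes to the class after Inner in Delta's MRO: Mixin1.

Mixin1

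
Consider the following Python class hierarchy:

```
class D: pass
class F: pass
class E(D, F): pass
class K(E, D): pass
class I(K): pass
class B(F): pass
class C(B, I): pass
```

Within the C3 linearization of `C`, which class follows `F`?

object

L[C] = C + merge(L[B], L[I], [B I])
  take B:  [B F object] + [I K E D F object] + [B I]
  take I:  [F object] + [I K E D F object] + [I]
  take K:  [F object] + [K E D F object]
  take E:  [F object] + [E D F object]
  take D:  [F object] + [D F object]
  take F:  [F object] + [F object]
  take object:  [object] + [object]
MRO: C B I K E D F object
F is at position 6; next is object.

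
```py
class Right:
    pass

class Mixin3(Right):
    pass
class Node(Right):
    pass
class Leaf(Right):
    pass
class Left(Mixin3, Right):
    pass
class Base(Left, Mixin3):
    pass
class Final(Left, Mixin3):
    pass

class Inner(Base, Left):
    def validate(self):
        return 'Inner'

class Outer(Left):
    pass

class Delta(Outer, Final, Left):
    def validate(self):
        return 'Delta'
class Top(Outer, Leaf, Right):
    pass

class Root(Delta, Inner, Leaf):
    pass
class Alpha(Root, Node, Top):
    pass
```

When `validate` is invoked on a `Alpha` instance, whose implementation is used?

L[Alpha] = Alpha + merge(L[Root], L[Node], L[Top], [Root Node Top])
  take Root:  [Root Delta Outer Final Inner Base Left Mixin3 Leaf Right object] + [Node Right object] + [Top Outer Left Mixin3 Leaf Right object] + [Root Node Top]
  take Delta:  [Delta Outer Final Inner Base Left Mixin3 Leaf Right object] + [Node Right object] + [Top Outer Left Mixin3 Leaf Right object] + [Node Top]
  take Node:  [Outer Final Inner Base Left Mixin3 Leaf Right object] + [Node Right object] + [Top Outer Left Mixin3 Leaf Right object] + [Node Top]
  take Top:  [Outer Final Inner Base Left Mixin3 Leaf Right object] + [Right object] + [Top Outer Left Mixin3 Leaf Right object] + [Top]
  take Outer:  [Outer Final Inner Base Left Mixin3 Leaf Right object] + [Right object] + [Outer Left Mixin3 Leaf Right object]
  take Final:  [Final Inner Base Left Mixin3 Leaf Right object] + [Right object] + [Left Mixin3 Leaf Right object]
  take Inner:  [Inner Base Left Mixin3 Leaf Right object] + [Right object] + [Left Mixin3 Leaf Right object]
  take Base:  [Base Left Mixin3 Leaf Right object] + [Right object] + [Left Mixin3 Leaf Right object]
  take Left:  [Left Mixin3 Leaf Right object] + [Right object] + [Left Mixin3 Leaf Right object]
  take Mixin3:  [Mixin3 Leaf Right object] + [Right object] + [Mixin3 Leaf Right object]
  take Leaf:  [Leaf Right object] + [Right object] + [Leaf Right object]
  take Right:  [Right object] + [Right object] + [Right object]
  take object:  [object] + [object] + [object]
MRO: Alpha Root Delta Node Top Outer Final Inner Base Left Mixin3 Leaf Right object
validate is defined in: Delta, Inner. First along the MRO is Delta.

Delta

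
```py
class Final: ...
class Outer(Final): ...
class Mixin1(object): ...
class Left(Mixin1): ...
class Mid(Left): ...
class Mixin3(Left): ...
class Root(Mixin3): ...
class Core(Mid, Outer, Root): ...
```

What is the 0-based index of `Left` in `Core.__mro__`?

6

L[Core] = Core + merge(L[Mid], L[Outer], L[Root], [Mid Outer Root])
  take Mid:  [Mid Left Mixin1 object] + [Outer Final object] + [Root Mixin3 Left Mixin1 object] + [Mid Outer Root]
  take Outer:  [Left Mixin1 object] + [Outer Final object] + [Root Mixin3 Left Mixin1 object] + [Outer Root]
  take Final:  [Left Mixin1 object] + [Final object] + [Root Mixin3 Left Mixin1 object] + [Root]
  take Root:  [Left Mixin1 object] + [object] + [Root Mixin3 Left Mixin1 object] + [Root]
  take Mixin3:  [Left Mixin1 object] + [object] + [Mixin3 Left Mixin1 object]
  take Left:  [Left Mixin1 object] + [object] + [Left Mixin1 object]
  take Mixin1:  [Mixin1 object] + [object] + [Mixin1 object]
  take object:  [object] + [object] + [object]
MRO: Core Mid Outer Final Root Mixin3 Left Mixin1 object
Left sits at index 6.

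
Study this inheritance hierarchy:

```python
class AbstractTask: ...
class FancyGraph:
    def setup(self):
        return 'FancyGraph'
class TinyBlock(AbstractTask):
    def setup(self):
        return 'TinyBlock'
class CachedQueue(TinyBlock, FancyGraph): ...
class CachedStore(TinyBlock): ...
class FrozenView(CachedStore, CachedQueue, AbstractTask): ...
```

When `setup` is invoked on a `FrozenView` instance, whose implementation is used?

L[FrozenView] = FrozenView + merge(L[CachedStore], L[CachedQueue], L[AbstractTask], [CachedStore CachedQueue AbstractTask])
  take CachedStore:  [CachedStore TinyBlock AbstractTask object] + [CachedQueue TinyBlock AbstractTask FancyGraph object] + [AbstractTask object] + [CachedStore CachedQueue AbstractTask]
  take CachedQueue:  [TinyBlock AbstractTask object] + [CachedQueue TinyBlock AbstractTask FancyGraph object] + [AbstractTask object] + [CachedQueue AbstractTask]
  take TinyBlock:  [TinyBlock AbstractTask object] + [TinyBlock AbstractTask FancyGraph object] + [AbstractTask object] + [AbstractTask]
  take AbstractTask:  [AbstractTask object] + [AbstractTask FancyGraph object] + [AbstractTask object] + [AbstractTask]
  take FancyGraph:  [object] + [FancyGraph object] + [object]
  take object:  [object] + [object] + [object]
MRO: FrozenView CachedStore CachedQueue TinyBlock AbstractTask FancyGraph object
setup is defined in: FancyGraph, TinyBlock. First along the MRO is TinyBlock.

TinyBlock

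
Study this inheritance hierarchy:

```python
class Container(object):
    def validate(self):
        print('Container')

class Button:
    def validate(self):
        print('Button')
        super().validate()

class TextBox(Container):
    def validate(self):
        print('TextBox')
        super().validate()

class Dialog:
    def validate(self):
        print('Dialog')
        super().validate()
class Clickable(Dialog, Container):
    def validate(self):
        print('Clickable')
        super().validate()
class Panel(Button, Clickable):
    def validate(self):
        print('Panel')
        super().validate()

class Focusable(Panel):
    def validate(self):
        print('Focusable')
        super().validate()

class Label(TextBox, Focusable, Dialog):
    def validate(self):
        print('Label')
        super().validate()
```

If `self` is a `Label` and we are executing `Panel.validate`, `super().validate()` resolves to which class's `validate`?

Button

L[Label] = Label + merge(L[TextBox], L[Focusable], L[Dialog], [TextBox Focusable Dialog])
  take TextBox:  [TextBox Container object] + [Focusable Panel Button Clickable Dialog Container object] + [Dialog object] + [TextBox Focusable Dialog]
  take Focusable:  [Container object] + [Focusable Panel Button Clickable Dialog Container object] + [Dialog object] + [Focusable Dialog]
  take Panel:  [Container object] + [Panel Button Clickable Dialog Container object] + [Dialog object] + [Dialog]
  take Button:  [Container object] + [Button Clickable Dialog Container object] + [Dialog object] + [Dialog]
  take Clickable:  [Container object] + [Clickable Dialog Container object] + [Dialog object] + [Dialog]
  take Dialog:  [Container object] + [Dialog Container object] + [Dialog object] + [Dialog]
  take Container:  [Container object] + [Container object] + [object]
  take object:  [object] + [object] + [object]
MRO: Label TextBox Focusable Panel Button Clickable Dialog Container object
super() in Panel.validate on a Label instance goes to the class after Panel in Label's MRO: Button.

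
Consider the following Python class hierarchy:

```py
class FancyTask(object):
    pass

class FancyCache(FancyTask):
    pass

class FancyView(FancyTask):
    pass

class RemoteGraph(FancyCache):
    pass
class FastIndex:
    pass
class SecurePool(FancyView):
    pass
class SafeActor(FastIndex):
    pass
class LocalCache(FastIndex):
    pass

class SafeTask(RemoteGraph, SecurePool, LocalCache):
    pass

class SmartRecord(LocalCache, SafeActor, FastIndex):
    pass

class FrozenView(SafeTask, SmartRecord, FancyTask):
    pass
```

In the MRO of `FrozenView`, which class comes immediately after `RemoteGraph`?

L[FrozenView] = FrozenView + merge(L[SafeTask], L[SmartRecord], L[FancyTask], [SafeTask SmartRecord FancyTask])
  take SafeTask:  [SafeTask RemoteGraph FancyCache SecurePool FancyView FancyTask LocalCache FastIndex object] + [SmartRecord LocalCache SafeActor FastIndex object] + [FancyTask object] + [SafeTask SmartRecord FancyTask]
  take RemoteGraph:  [RemoteGraph FancyCache SecurePool FancyView FancyTask LocalCache FastIndex object] + [SmartRecord LocalCache SafeActor FastIndex object] + [FancyTask object] + [SmartRecord FancyTask]
  take FancyCache:  [FancyCache SecurePool FancyView FancyTask LocalCache FastIndex object] + [SmartRecord LocalCache SafeActor FastIndex object] + [FancyTask object] + [SmartRecord FancyTask]
  take SecurePool:  [SecurePool FancyView FancyTask LocalCache FastIndex object] + [SmartRecord LocalCache SafeActor FastIndex object] + [FancyTask object] + [SmartRecord FancyTask]
  take FancyView:  [FancyView FancyTask LocalCache FastIndex object] + [SmartRecord LocalCache SafeActor FastIndex object] + [FancyTask object] + [SmartRecord FancyTask]
  take SmartRecord:  [FancyTask LocalCache FastIndex object] + [SmartRecord LocalCache SafeActor FastIndex object] + [FancyTask object] + [SmartRecord FancyTask]
  take FancyTask:  [FancyTask LocalCache FastIndex object] + [LocalCache SafeActor FastIndex object] + [FancyTask object] + [FancyTask]
  take LocalCache:  [LocalCache FastIndex object] + [LocalCache SafeActor FastIndex object] + [object]
  take SafeActor:  [FastIndex object] + [SafeActor FastIndex object] + [object]
  take FastIndex:  [FastIndex object] + [FastIndex object] + [object]
  take object:  [object] + [object] + [object]
MRO: FrozenView SafeTask RemoteGraph FancyCache SecurePool FancyView SmartRecord FancyTask LocalCache SafeActor FastIndex object
RemoteGraph is at position 2; next is FancyCache.

FancyCache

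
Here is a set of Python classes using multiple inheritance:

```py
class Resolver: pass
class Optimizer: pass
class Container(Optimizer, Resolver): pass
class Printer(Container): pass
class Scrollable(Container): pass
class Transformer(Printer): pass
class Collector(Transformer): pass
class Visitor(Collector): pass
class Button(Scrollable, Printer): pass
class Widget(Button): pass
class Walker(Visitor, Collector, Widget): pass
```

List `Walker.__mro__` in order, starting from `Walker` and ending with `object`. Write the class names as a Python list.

L[Walker] = Walker + merge(L[Visitor], L[Collector], L[Widget], [Visitor Collector Widget])
  take Visitor:  [Visitor Collector Transformer Printer Container Optimizer Resolver object] + [Collector Transformer Printer Container Optimizer Resolver object] + [Widget Button Scrollable Printer Container Optimizer Resolver object] + [Visitor Collector Widget]
  take Collector:  [Collector Transformer Printer Container Optimizer Resolver object] + [Collector Transformer Printer Container Optimizer Resolver object] + [Widget Button Scrollable Printer Container Optimizer Resolver object] + [Collector Widget]
  take Transformer:  [Transformer Printer Container Optimizer Resolver object] + [Transformer Printer Container Optimizer Resolver object] + [Widget Button Scrollable Printer Container Optimizer Resolver object] + [Widget]
  take Widget:  [Printer Container Optimizer Resolver object] + [Printer Container Optimizer Resolver object] + [Widget Button Scrollable Printer Container Optimizer Resolver object] + [Widget]
  take Button:  [Printer Container Optimizer Resolver object] + [Printer Container Optimizer Resolver object] + [Button Scrollable Printer Container Optimizer Resolver object]
  take Scrollable:  [Printer Container Optimizer Resolver object] + [Printer Container Optimizer Resolver object] + [Scrollable Printer Container Optimizer Resolver object]
  take Printer:  [Printer Container Optimizer Resolver object] + [Printer Container Optimizer Resolver object] + [Printer Container Optimizer Resolver object]
  take Container:  [Container Optimizer Resolver object] + [Container Optimizer Resolver object] + [Container Optimizer Resolver object]
  take Optimizer:  [Optimizer Resolver object] + [Optimizer Resolver object] + [Optimizer Resolver object]
  take Resolver:  [Resolver object] + [Resolver object] + [Resolver object]
  take object:  [object] + [object] + [object]

[Walker, Visitor, Collector, Transformer, Widget, Button, Scrollable, Printer, Container, Optimizer, Resolver, object]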